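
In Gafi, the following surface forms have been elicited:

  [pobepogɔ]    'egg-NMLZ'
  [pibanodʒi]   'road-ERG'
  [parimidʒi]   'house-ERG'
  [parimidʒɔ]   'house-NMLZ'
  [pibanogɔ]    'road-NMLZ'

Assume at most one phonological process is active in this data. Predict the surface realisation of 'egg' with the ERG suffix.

The root 'road' surfaces as [pibanodʒi] and [pibanogɔ], with a stem-final [dʒ] ~ [g] alternation.
Compare 'house', with invariant [dʒ] in [parimidʒi] and [parimidʒɔ]: an analysis with underlying /dʒ/ and a rule producing [g] before the NMLZ suffix would wrongly predict alternation here too.
So /g/ is underlying, and a rule of palatalization before a front vowel — /g/ becomes palato-alveolar [dʒ] before a front vowel — gives [dʒ].
From [pobepogɔ] the stem 'egg' is /pobepog/; before a front vowel this yields [pobepodʒi].

[pobepodʒi]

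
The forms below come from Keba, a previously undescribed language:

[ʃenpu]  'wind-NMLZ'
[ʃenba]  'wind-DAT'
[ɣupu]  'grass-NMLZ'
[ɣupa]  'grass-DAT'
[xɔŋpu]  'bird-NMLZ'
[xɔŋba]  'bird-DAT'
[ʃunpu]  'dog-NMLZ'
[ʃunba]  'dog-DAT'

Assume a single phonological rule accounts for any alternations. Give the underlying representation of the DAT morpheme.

/-ba/

The DAT morpheme has two allomorphs, [-ba] and [-pa].
By contrast the NMLZ suffix keeps its initial [p] throughout — that segment must be underlying.
So the underlying form is /-ba/, and voiced stops become voiceless after a vowel.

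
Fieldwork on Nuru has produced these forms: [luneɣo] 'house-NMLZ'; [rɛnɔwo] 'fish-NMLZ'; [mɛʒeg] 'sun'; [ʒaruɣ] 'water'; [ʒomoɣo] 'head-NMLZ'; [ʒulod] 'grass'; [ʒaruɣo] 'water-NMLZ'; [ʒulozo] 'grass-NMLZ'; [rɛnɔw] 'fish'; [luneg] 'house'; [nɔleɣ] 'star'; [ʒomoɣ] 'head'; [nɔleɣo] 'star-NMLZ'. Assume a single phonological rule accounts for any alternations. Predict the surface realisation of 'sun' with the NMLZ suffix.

[mɛʒeɣo]

In [luneɣo] and [luneg] the final segment of 'house' alternates: [ɣ] ~ [g].
But 'star' keeps [ɣ] in both environments ([nɔleɣo], [nɔleɣ]), so there is no rule changing /ɣ/ to [g] in isolation.
The underlying segment must be /g/; voiced stops become fricatives between vowels, yielding [ɣ] there.
From [mɛʒeg] the stem 'sun' is /mɛʒeg/; between vowels this yields [mɛʒeɣo].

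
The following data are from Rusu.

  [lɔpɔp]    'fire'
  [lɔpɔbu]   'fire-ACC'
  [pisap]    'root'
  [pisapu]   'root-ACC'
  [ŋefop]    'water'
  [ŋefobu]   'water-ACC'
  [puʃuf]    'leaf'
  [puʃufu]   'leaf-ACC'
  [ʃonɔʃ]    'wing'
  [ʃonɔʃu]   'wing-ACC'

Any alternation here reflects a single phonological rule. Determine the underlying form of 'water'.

/ŋefob/

The root 'water' surfaces as [ŋefop] and [ŋefobu], with a stem-final [p] ~ [b] alternation.
But 'root' keeps [p] in both environments ([pisap], [pisapu]), so there is no rule changing /p/ to [b] before the ACC suffix.
The underlying segment must be /b/; voiced obstruents become voiceless word-finally, yielding [p] there.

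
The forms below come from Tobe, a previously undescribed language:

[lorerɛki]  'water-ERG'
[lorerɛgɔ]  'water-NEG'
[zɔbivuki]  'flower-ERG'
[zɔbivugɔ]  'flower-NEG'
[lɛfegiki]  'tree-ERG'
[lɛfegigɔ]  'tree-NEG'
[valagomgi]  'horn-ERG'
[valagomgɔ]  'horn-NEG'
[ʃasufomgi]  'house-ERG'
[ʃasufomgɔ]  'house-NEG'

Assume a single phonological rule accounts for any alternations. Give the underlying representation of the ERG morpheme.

/-ki/

The ERG suffix surfaces as [-gi] and [-ki], depending on the final segment of the stem.
The NEG suffix, which begins with [g], is invariant after every stem; so [g] is not altered by any rule here.
So the underlying form is /-ki/, and voiceless stops become voiced after a nasal.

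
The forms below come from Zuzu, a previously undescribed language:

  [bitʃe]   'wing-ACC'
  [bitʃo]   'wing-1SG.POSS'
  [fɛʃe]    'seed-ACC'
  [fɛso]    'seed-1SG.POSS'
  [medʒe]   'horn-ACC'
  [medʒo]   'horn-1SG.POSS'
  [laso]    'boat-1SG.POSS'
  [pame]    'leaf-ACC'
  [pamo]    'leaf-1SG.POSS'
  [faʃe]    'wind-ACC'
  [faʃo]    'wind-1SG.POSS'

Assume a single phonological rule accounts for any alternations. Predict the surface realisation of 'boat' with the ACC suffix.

'seed' shows [ʃ] ~ [s] at the end of the stem ([fɛʃe] vs [fɛso]).
But 'wind' keeps [ʃ] in both environments ([faʃe], [faʃo]), so there is no rule changing /ʃ/ to [s] before the 1SG.POSS suffix.
The alternation reflects palatalization before a front vowel: /s/ becomes palato-alveolar [ʃ] before a front vowel. /s/ is underlying.
The one attested form of 'boat', [laso], shows underlying /las/. Applying the same rule before a front vowel gives [laʃe].

[laʃe]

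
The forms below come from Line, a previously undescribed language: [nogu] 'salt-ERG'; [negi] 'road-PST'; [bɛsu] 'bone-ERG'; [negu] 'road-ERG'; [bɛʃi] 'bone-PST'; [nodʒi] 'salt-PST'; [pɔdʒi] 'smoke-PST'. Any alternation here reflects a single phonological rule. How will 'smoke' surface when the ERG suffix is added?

In [nodʒi] and [nogu] the final segment of 'salt' alternates: [dʒ] ~ [g].
If /g/ were underlying and a rule turned it into [dʒ] before the PST suffix, 'road' would also alternate; but it has [g] in both [negi] and [negu].
Therefore /dʒ/ is basic and [g] is derived by depalatalization (palato-alveolar /dʒ/ and /ʃ/ become [g] and [s] when no front vowel follows).
From [pɔdʒi] the stem 'smoke' is /pɔdʒ/; when no front vowel follows this yields [pɔgu].

[pɔgu]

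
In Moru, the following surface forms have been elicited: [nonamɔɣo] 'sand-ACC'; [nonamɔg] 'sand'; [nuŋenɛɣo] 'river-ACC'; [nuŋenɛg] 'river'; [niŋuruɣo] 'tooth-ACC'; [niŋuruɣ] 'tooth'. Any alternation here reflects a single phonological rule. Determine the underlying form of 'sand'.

/nonamɔg/

In [nonamɔɣo] and [nonamɔg] the final segment of 'sand' alternates: [ɣ] ~ [g].
Compare 'tooth', with invariant [ɣ] in [niŋuruɣo] and [niŋuruɣ]: an analysis with underlying /ɣ/ and a rule producing [g] in isolation would wrongly predict alternation here too.
Therefore /g/ is basic and [ɣ] is derived by intervocalic spirantization (voiced stops become fricatives between vowels).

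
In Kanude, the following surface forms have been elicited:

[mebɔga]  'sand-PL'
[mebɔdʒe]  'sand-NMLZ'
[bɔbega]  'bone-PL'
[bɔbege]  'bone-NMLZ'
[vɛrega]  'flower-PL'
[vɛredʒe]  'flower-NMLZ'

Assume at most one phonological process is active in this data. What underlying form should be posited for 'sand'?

/mebɔdʒ/

'sand' shows [g] ~ [dʒ] at the end of the stem ([mebɔga] vs [mebɔdʒe]).
The stem 'bone' ([bɔbega], [bɔbege]) shows [g] unchanged in both environments, so [g] cannot be basic with [dʒ] derived before the NMLZ suffix.
The underlying segment must be /dʒ/; palato-alveolar /dʒ/ becomes [g] when no front vowel follows, yielding [g] there.
The underlying form of 'sand' is therefore /mebɔdʒ/.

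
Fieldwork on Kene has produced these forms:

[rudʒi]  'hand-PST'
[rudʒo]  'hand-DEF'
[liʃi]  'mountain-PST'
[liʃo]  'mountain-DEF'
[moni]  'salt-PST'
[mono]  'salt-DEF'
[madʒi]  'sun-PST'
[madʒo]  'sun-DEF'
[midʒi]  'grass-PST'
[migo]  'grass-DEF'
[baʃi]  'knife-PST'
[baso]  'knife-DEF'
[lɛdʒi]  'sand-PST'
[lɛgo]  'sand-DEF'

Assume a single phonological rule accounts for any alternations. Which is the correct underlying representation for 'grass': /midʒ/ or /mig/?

In [midʒi] and [migo] the final segment of 'grass' alternates: [dʒ] ~ [g].
Compare 'sun', with invariant [dʒ] in [madʒi] and [madʒo]: an analysis with underlying /dʒ/ and a rule producing [g] before the DEF suffix would wrongly predict alternation here too.
The underlying segment must be /g/; /g/ and /s/ become palato-alveolar [dʒ] and [ʃ] before a front vowel, yielding [dʒ] there.

/mig/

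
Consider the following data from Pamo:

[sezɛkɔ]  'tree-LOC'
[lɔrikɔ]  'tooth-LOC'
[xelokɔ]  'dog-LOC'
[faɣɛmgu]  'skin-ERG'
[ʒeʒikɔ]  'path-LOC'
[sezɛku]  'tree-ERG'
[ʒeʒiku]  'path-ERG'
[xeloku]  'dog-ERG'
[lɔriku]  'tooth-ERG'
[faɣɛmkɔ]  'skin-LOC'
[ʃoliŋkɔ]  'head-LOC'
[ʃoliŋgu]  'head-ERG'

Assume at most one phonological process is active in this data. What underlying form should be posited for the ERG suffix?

/-gu/

The ERG morpheme has two allomorphs, [-gu] and [-ku].
The LOC suffix, which begins with [k], is invariant after every stem; so [k] is not altered by any rule here.
The ERG suffix is therefore /-gu/ underlyingly, with post-vocalic devoicing: voiced stops become voiceless after a vowel.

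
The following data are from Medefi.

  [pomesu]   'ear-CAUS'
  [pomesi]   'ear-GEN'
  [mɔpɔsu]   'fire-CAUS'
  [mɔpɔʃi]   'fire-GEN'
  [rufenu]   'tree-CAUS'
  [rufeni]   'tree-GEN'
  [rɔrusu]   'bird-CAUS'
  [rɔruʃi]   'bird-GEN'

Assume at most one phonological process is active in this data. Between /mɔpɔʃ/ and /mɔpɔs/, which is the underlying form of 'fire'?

The stem for 'fire' ends in [s] in [mɔpɔsu] but [ʃ] in [mɔpɔʃi].
Compare 'ear', with invariant [s] in [pomesu] and [pomesi]: an analysis with underlying /s/ and a rule producing [ʃ] before the GEN suffix would wrongly predict alternation here too.
The alternation reflects depalatalization: palato-alveolar /ʃ/ becomes [s] when no front vowel follows. /ʃ/ is underlying.

/mɔpɔʃ/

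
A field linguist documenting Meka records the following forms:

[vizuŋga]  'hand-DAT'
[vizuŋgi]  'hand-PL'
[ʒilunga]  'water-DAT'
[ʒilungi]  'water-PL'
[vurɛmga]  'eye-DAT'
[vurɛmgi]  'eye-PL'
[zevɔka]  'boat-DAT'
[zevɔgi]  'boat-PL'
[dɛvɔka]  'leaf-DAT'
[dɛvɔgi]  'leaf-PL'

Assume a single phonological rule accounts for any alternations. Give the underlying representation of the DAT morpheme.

The DAT morpheme has two allomorphs, [-ga] and [-ka].
By contrast the PL suffix keeps its initial [g] throughout — that segment must be underlying.
So the underlying form is /-ka/, and voiceless stops become voiced after a nasal.

/-ka/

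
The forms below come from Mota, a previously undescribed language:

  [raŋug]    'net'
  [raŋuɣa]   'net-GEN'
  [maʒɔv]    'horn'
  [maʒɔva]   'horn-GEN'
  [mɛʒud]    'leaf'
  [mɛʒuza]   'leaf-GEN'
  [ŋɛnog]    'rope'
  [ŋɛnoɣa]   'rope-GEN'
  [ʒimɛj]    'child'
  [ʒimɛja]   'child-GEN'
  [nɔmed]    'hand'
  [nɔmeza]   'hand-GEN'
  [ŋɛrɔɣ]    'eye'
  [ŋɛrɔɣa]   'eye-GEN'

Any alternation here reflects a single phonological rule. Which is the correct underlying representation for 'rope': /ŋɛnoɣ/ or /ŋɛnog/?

/ŋɛnog/

The stem for 'rope' ends in [g] in [ŋɛnog] but [ɣ] in [ŋɛnoɣa].
If /ɣ/ were underlying and a rule turned it into [g] in isolation, 'eye' would also alternate; but it has [ɣ] in both [ŋɛrɔɣ] and [ŋɛrɔɣa].
Therefore /g/ is basic and [ɣ] is derived by intervocalic spirantization (voiced stops become fricatives between vowels).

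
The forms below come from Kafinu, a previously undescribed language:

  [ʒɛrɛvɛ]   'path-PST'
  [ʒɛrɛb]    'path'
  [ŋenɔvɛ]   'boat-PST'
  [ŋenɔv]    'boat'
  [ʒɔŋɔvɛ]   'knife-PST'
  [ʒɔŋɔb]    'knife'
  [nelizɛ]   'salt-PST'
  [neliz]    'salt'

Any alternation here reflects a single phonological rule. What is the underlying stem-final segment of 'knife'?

/b/

'knife' shows [v] ~ [b] at the end of the stem ([ʒɔŋɔvɛ] vs [ʒɔŋɔb]).
If /v/ were underlying and a rule turned it into [b] in isolation, 'boat' would also alternate; but it has [v] in both [ŋenɔvɛ] and [ŋenɔv].
The underlying segment must be /b/; voiced stops become fricatives between vowels, yielding [v] there.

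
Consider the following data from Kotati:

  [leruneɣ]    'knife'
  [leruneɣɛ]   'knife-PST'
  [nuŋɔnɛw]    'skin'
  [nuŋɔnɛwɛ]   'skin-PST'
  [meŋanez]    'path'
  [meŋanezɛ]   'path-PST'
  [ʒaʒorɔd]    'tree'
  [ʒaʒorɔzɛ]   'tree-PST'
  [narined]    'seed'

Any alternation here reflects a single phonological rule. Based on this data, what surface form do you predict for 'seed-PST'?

[narinezɛ]

'tree' shows [d] ~ [z] at the end of the stem ([ʒaʒorɔd] vs [ʒaʒorɔzɛ]).
The stem 'path' ([meŋanez], [meŋanezɛ]) shows [z] unchanged in both environments, so [z] cannot be basic with [d] derived in isolation.
So /d/ is underlying, and a rule of intervocalic spirantization — voiced stops become fricatives between vowels — gives [z].
The one attested form of 'seed', [narined], shows underlying /narined/. Applying the same rule between vowels gives [narinezɛ].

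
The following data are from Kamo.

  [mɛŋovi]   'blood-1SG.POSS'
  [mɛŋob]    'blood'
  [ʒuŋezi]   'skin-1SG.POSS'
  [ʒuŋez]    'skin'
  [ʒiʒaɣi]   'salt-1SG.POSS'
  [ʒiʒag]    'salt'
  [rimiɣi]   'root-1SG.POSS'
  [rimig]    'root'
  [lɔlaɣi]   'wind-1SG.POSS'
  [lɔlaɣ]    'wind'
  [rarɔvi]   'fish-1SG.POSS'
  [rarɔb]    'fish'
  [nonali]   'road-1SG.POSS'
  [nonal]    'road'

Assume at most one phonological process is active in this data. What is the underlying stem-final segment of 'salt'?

/g/

'salt' shows [ɣ] ~ [g] at the end of the stem ([ʒiʒaɣi] vs [ʒiʒag]).
But 'wind' keeps [ɣ] in both environments ([lɔlaɣi], [lɔlaɣ]), so there is no rule changing /ɣ/ to [g] in isolation.
The underlying segment must be /g/; voiced stops become fricatives between vowels, yielding [ɣ] there.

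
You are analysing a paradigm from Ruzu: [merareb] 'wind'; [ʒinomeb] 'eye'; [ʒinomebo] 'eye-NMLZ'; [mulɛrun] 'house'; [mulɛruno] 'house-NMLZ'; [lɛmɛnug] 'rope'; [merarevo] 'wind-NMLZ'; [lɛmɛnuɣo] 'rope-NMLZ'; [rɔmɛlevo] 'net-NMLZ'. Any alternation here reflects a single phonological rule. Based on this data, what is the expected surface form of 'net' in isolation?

The root 'wind' surfaces as [merarevo] and [merareb], with a stem-final [v] ~ [b] alternation.
If /b/ were underlying and a rule turned it into [v] before the NMLZ suffix, 'eye' would also alternate; but it has [b] in both [ʒinomebo] and [ʒinomeb].
The alternation reflects word-final hardening: voiced fricatives become stops word-finally. /v/ is underlying.
The one attested form of 'net', [rɔmɛlevo], shows underlying /rɔmɛlev/. Applying the same rule word-finally gives [rɔmɛleb].

[rɔmɛleb]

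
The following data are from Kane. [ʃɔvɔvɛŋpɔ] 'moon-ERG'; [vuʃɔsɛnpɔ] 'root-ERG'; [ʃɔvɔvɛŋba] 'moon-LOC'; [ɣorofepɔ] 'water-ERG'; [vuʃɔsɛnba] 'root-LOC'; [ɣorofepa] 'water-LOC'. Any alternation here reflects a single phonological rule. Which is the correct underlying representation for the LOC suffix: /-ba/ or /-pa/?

The LOC morpheme has two allomorphs, [-ba] and [-pa].
The ERG suffix, which begins with [p], is invariant after every stem; so [p] is not altered by any rule here.
So the underlying form is /-ba/, and voiced stops become voiceless after a vowel.

/-ba/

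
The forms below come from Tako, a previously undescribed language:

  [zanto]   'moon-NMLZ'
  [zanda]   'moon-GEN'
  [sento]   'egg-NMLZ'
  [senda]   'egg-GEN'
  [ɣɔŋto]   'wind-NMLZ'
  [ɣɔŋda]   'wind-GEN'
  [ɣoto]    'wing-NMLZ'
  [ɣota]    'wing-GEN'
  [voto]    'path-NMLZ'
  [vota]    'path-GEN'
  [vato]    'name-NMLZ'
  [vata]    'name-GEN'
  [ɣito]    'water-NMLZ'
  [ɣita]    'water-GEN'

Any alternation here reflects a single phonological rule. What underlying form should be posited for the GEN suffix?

/-da/

The GEN suffix surfaces as [-da] and [-ta], depending on the final segment of the stem.
By contrast the NMLZ suffix keeps its initial [t] throughout — that segment must be underlying.
The GEN suffix is therefore /-da/ underlyingly, with post-vocalic devoicing: voiced stops become voiceless after a vowel.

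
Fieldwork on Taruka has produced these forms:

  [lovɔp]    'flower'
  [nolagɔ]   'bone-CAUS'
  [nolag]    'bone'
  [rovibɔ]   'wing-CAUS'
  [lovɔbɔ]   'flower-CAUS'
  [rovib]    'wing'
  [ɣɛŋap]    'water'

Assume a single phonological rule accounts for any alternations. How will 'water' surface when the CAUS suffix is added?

'flower' shows [b] ~ [p] at the end of the stem ([lovɔbɔ] vs [lovɔp]).
Compare 'wing', with invariant [b] in [rovibɔ] and [rovib]: an analysis with underlying /b/ and a rule producing [p] in isolation would wrongly predict alternation here too.
The underlying segment must be /p/; voiceless stops become voiced between vowels, yielding [b] there.
The one attested form of 'water', [ɣɛŋap], shows underlying /ɣɛŋap/. Applying the same rule between vowels gives [ɣɛŋabɔ].

[ɣɛŋabɔ]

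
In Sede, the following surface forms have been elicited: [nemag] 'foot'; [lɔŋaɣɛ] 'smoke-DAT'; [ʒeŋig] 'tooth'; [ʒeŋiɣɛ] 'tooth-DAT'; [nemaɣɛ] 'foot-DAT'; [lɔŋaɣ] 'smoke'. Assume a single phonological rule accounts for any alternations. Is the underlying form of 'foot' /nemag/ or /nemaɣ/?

/nemag/

The root 'foot' surfaces as [nemag] and [nemaɣɛ], with a stem-final [g] ~ [ɣ] alternation.
But 'smoke' keeps [ɣ] in both environments ([lɔŋaɣ], [lɔŋaɣɛ]), so there is no rule changing /ɣ/ to [g] in isolation.
The underlying segment must be /g/; voiced stops become fricatives between vowels, yielding [ɣ] there.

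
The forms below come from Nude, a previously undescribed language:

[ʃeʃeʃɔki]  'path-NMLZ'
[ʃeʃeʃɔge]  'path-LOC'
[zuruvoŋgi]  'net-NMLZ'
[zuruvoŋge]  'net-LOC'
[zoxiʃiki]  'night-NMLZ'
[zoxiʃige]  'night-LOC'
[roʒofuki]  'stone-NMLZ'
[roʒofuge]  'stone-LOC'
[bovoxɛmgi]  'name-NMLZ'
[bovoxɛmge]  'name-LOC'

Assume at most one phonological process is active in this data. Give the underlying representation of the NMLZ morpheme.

The NMLZ suffix surfaces as [-gi] and [-ki], depending on the final segment of the stem.
The LOC suffix, which begins with [g], is invariant after every stem; so [g] is not altered by any rule here.
The NMLZ suffix is therefore /-ki/ underlyingly, with post-nasal voicing: voiceless stops become voiced after a nasal.

/-ki/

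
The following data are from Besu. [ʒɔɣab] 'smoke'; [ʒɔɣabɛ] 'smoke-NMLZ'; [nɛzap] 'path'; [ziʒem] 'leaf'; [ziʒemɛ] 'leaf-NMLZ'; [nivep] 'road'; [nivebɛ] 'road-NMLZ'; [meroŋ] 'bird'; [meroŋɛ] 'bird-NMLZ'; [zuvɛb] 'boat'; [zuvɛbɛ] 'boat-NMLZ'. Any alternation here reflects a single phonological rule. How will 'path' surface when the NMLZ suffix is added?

[nɛzabɛ]

'road' shows [p] ~ [b] at the end of the stem ([nivep] vs [nivebɛ]).
But 'smoke' keeps [b] in both environments ([ʒɔɣab], [ʒɔɣabɛ]), so there is no rule changing /b/ to [p] in isolation.
The alternation reflects intervocalic voicing: voiceless stops become voiced between vowels. /p/ is underlying.
From [nɛzap] the stem 'path' is /nɛzap/; between vowels this yields [nɛzabɛ].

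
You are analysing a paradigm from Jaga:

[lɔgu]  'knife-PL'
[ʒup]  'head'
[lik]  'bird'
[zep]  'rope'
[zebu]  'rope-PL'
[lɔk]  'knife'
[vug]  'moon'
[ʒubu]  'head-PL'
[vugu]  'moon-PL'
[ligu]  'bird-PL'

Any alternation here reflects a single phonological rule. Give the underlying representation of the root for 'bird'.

'bird' shows [g] ~ [k] at the end of the stem ([ligu] vs [lik]).
But 'moon' keeps [g] in both environments ([vugu], [vug]), so there is no rule changing /g/ to [k] in isolation.
So /k/ is underlying, and a rule of intervocalic voicing — voiceless stops become voiced between vowels — gives [g].

/lik/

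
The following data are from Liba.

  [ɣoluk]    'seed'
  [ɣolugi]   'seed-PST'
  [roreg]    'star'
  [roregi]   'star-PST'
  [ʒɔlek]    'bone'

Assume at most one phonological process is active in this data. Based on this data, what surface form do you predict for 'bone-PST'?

In [ɣoluk] and [ɣolugi] the final segment of 'seed' alternates: [k] ~ [g].
If /g/ were underlying and a rule turned it into [k] in isolation, 'star' would also alternate; but it has [g] in both [roreg] and [roregi].
The alternation reflects intervocalic voicing: voiceless stops become voiced between vowels. /k/ is underlying.
The one attested form of 'bone', [ʒɔlek], shows underlying /ʒɔlek/. Applying the same rule between vowels gives [ʒɔlegi].

[ʒɔlegi]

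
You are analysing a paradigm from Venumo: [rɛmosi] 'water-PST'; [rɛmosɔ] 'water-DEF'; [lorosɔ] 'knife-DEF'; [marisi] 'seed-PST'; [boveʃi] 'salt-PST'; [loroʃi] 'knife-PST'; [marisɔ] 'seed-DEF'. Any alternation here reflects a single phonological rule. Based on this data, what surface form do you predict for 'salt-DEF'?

'knife' shows [ʃ] ~ [s] at the end of the stem ([loroʃi] vs [lorosɔ]).
Compare 'seed', with invariant [s] in [marisi] and [marisɔ]: an analysis with underlying /s/ and a rule producing [ʃ] before the PST suffix would wrongly predict alternation here too.
The underlying segment must be /ʃ/; palato-alveolar /ʃ/ becomes [s] when no front vowel follows, yielding [s] there.
The one attested form of 'salt', [boveʃi], shows underlying /boveʃ/. Applying the same rule when no front vowel follows gives [bovesɔ].

[bovesɔ]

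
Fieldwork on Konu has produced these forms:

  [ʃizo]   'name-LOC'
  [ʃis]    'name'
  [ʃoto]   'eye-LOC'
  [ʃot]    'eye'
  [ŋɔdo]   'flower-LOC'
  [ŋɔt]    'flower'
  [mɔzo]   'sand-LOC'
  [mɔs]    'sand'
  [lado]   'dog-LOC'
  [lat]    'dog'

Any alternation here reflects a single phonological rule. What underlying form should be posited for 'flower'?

In [ŋɔdo] and [ŋɔt] the final segment of 'flower' alternates: [d] ~ [t].
The stem 'eye' ([ʃoto], [ʃot]) shows [t] unchanged in both environments, so [t] cannot be basic with [d] derived before the LOC suffix.
So /d/ is underlying, and a rule of word-final obstruent devoicing — voiced obstruents become voiceless word-finally — gives [t].
The underlying form of 'flower' is therefore /ŋɔd/.

/ŋɔd/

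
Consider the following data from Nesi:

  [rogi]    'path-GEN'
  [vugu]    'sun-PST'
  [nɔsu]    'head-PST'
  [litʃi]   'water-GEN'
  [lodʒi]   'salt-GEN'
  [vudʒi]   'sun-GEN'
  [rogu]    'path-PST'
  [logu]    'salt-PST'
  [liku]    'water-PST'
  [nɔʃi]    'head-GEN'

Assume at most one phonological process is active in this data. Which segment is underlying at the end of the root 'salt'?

The root 'salt' surfaces as [lodʒi] and [logu], with a stem-final [dʒ] ~ [g] alternation.
The stem 'path' ([rogi], [rogu]) shows [g] unchanged in both environments, so [g] cannot be basic with [dʒ] derived before the GEN suffix.
So /dʒ/ is underlying, and a rule of depalatalization — palato-alveolar /tʃ/, /dʒ/ and /ʃ/ become [k], [g] and [s] when no front vowel follows — gives [g].

/dʒ/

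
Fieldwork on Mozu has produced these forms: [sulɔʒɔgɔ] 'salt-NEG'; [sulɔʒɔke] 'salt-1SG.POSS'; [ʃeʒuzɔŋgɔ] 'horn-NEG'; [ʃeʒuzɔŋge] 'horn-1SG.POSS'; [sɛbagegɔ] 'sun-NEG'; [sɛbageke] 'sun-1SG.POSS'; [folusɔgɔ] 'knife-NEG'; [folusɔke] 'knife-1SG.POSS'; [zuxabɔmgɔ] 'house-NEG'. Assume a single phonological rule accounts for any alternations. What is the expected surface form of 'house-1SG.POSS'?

The 1SG.POSS morpheme has two allomorphs, [-ge] and [-ke].
By contrast the NEG suffix keeps its initial [g] throughout — that segment must be underlying.
The 1SG.POSS suffix is therefore /-ke/ underlyingly, with post-nasal voicing: voiceless stops become voiced after a nasal.
After 'house', which ends in a nasal, the suffix surfaces as [-ge], giving [zuxabɔmge].

[zuxabɔmge]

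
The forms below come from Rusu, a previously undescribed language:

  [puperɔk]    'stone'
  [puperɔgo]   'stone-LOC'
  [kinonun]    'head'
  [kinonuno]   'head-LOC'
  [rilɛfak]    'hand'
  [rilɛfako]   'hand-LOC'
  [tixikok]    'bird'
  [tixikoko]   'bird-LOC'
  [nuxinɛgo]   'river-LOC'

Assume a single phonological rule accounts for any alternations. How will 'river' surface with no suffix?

In [puperɔk] and [puperɔgo] the final segment of 'stone' alternates: [k] ~ [g].
If /k/ were underlying and a rule turned it into [g] before the LOC suffix, 'hand' would also alternate; but it has [k] in both [rilɛfak] and [rilɛfako].
The underlying segment must be /g/; voiced obstruents become voiceless word-finally, yielding [k] there.
From [nuxinɛgo] the stem 'river' is /nuxinɛg/; word-finally this yields [nuxinɛk].

[nuxinɛk]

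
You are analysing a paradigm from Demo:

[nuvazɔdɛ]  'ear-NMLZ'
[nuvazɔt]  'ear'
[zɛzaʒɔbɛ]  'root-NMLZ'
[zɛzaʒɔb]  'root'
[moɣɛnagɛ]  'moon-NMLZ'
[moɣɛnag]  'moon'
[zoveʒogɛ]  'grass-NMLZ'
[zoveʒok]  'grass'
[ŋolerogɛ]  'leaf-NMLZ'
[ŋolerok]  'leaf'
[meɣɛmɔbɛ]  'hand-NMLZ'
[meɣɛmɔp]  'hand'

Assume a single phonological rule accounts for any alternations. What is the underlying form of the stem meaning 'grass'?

In [zoveʒogɛ] and [zoveʒok] the final segment of 'grass' alternates: [g] ~ [k].
Compare 'moon', with invariant [g] in [moɣɛnagɛ] and [moɣɛnag]: an analysis with underlying /g/ and a rule producing [k] in isolation would wrongly predict alternation here too.
The alternation reflects intervocalic voicing: voiceless stops become voiced between vowels. /k/ is underlying.

/zoveʒok/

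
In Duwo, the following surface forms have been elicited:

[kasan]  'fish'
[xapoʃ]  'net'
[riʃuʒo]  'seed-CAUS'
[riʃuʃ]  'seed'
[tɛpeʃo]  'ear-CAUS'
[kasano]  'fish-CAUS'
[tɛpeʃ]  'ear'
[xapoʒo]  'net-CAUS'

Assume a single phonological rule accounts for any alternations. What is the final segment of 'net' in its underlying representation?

/ʒ/

'net' shows [ʒ] ~ [ʃ] at the end of the stem ([xapoʒo] vs [xapoʃ]).
If /ʃ/ were underlying and a rule turned it into [ʒ] before the CAUS suffix, 'ear' would also alternate; but it has [ʃ] in both [tɛpeʃo] and [tɛpeʃ].
So /ʒ/ is underlying, and a rule of word-final obstruent devoicing — voiced obstruents become voiceless word-finally — gives [ʃ].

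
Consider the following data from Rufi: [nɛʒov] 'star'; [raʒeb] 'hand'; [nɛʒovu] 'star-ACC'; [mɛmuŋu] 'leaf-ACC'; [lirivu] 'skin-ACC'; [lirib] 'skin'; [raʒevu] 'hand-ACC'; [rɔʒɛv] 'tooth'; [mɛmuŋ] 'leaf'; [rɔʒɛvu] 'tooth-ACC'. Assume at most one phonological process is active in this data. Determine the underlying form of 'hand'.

'hand' shows [v] ~ [b] at the end of the stem ([raʒevu] vs [raʒeb]).
The stem 'star' ([nɛʒovu], [nɛʒov]) shows [v] unchanged in both environments, so [v] cannot be basic with [b] derived in isolation.
Therefore /b/ is basic and [v] is derived by intervocalic spirantization (voiced stops become fricatives between vowels).
The underlying form of 'hand' is therefore /raʒeb/.

/raʒeb/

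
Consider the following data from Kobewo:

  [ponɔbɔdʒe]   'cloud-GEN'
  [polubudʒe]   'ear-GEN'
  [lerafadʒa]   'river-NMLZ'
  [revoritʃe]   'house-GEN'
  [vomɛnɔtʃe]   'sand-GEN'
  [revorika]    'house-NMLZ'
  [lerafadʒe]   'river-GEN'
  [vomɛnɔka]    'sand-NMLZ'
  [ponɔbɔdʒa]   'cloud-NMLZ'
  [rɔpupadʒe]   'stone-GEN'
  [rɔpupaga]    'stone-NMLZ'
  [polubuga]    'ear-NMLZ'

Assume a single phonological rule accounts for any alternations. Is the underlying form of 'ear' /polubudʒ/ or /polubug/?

/polubug/

The root 'ear' surfaces as [polubudʒe] and [polubuga], with a stem-final [dʒ] ~ [g] alternation.
The stem 'cloud' ([ponɔbɔdʒe], [ponɔbɔdʒa]) shows [dʒ] unchanged in both environments, so [dʒ] cannot be basic with [g] derived before the NMLZ suffix.
The underlying segment must be /g/; /k/ and /g/ become palato-alveolar [tʃ] and [dʒ] before a front vowel, yielding [dʒ] there.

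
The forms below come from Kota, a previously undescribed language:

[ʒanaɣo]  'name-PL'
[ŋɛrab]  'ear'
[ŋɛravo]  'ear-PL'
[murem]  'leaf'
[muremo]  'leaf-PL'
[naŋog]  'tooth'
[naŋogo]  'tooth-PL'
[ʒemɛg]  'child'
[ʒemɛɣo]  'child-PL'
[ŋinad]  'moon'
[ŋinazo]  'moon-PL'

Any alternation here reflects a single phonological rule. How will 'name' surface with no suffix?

[ʒanag]

In [ʒemɛg] and [ʒemɛɣo] the final segment of 'child' alternates: [g] ~ [ɣ].
But 'tooth' keeps [g] in both environments ([naŋog], [naŋogo]), so there is no rule changing /g/ to [ɣ] before the PL suffix.
So /ɣ/ is underlying, and a rule of word-final hardening — voiced fricatives become stops word-finally — gives [g].
The one attested form of 'name', [ʒanaɣo], shows underlying /ʒanaɣ/. Applying the same rule word-finally gives [ʒanag].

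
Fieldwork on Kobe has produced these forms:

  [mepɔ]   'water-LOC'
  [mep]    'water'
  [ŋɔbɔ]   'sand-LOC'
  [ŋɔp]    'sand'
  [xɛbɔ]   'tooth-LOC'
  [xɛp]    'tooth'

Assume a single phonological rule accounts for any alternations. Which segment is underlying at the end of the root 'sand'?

In [ŋɔbɔ] and [ŋɔp] the final segment of 'sand' alternates: [b] ~ [p].
But 'water' keeps [p] in both environments ([mepɔ], [mep]), so there is no rule changing /p/ to [b] before the LOC suffix.
The underlying segment must be /b/; voiced obstruents become voiceless word-finally, yielding [p] there.

/b/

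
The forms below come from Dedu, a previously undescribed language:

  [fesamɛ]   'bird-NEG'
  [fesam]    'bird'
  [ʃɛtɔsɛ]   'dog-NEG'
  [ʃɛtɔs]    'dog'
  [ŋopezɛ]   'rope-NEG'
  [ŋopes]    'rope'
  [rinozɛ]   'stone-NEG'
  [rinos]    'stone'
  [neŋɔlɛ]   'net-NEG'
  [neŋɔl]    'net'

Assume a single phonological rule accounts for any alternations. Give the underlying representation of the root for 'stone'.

The stem for 'stone' ends in [z] in [rinozɛ] but [s] in [rinos].
But 'dog' keeps [s] in both environments ([ʃɛtɔsɛ], [ʃɛtɔs]), so there is no rule changing /s/ to [z] before the NEG suffix.
Therefore /z/ is basic and [s] is derived by word-final obstruent devoicing (voiced obstruents become voiceless word-finally).
So 'stone' = /rinoz/.

/rinoz/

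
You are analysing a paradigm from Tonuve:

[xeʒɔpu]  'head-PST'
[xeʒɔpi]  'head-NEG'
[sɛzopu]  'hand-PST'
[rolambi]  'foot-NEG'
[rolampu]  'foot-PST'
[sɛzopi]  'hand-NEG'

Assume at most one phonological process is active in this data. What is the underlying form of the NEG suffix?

The NEG suffix surfaces as [-bi] and [-pi], depending on the final segment of the stem.
By contrast the PST suffix keeps its initial [p] throughout — that segment must be underlying.
So the underlying form is /-bi/, and voiced stops become voiceless after a vowel.

/-bi/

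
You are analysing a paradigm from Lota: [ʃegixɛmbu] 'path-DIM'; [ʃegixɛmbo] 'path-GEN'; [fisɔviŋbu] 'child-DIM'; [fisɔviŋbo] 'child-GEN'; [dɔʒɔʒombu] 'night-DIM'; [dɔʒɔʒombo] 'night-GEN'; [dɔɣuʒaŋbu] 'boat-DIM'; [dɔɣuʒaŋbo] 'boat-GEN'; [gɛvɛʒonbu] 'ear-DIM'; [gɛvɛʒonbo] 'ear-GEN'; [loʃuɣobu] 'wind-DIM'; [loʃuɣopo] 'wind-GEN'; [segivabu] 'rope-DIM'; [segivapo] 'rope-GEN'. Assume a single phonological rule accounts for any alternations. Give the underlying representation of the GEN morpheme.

The GEN suffix surfaces as [-bo] and [-po], depending on the final segment of the stem.
The DIM suffix, which begins with [b], is invariant after every stem; so [b] is not altered by any rule here.
So the underlying form is /-po/, and voiceless stops become voiced after a nasal.

/-po/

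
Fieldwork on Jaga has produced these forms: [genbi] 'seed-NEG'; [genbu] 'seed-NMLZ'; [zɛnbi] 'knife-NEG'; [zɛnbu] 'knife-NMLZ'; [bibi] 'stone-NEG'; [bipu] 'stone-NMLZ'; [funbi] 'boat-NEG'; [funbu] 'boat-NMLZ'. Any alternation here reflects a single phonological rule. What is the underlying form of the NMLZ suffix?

/-pu/

The NMLZ suffix surfaces as [-bu] and [-pu], depending on the final segment of the stem.
By contrast the NEG suffix keeps its initial [b] throughout — that segment must be underlying.
So the underlying form is /-pu/, and voiceless stops become voiced after a nasal.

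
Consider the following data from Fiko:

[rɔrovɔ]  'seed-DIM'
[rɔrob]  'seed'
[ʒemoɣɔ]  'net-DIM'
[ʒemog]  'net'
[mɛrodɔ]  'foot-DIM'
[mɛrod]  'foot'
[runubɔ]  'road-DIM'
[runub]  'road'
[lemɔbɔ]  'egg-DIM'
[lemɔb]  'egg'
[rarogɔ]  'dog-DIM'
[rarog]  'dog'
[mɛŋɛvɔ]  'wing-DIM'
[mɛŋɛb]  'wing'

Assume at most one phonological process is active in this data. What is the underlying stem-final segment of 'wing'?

/v/

The stem for 'wing' ends in [v] in [mɛŋɛvɔ] but [b] in [mɛŋɛb].
Compare 'road', with invariant [b] in [runubɔ] and [runub]: an analysis with underlying /b/ and a rule producing [v] before the DIM suffix would wrongly predict alternation here too.
So /v/ is underlying, and a rule of word-final hardening — voiced fricatives become stops word-finally — gives [b].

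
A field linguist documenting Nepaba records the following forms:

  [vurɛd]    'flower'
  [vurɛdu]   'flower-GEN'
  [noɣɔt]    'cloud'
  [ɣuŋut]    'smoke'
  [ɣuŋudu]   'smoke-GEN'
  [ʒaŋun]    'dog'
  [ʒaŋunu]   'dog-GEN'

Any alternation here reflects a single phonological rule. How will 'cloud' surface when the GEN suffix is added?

[noɣɔdu]

'smoke' shows [t] ~ [d] at the end of the stem ([ɣuŋut] vs [ɣuŋudu]).
The stem 'flower' ([vurɛd], [vurɛdu]) shows [d] unchanged in both environments, so [d] cannot be basic with [t] derived in isolation.
The underlying segment must be /t/; voiceless stops become voiced between vowels, yielding [d] there.
The one attested form of 'cloud', [noɣɔt], shows underlying /noɣɔt/. Applying the same rule between vowels gives [noɣɔdu].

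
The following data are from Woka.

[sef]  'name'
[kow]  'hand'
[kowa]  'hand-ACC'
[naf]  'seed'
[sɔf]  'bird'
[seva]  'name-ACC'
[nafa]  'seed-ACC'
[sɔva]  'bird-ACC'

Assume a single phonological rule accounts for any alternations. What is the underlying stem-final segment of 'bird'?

The stem for 'bird' ends in [v] in [sɔva] but [f] in [sɔf].
Compare 'seed', with invariant [f] in [nafa] and [naf]: an analysis with underlying /f/ and a rule producing [v] before the ACC suffix would wrongly predict alternation here too.
Therefore /v/ is basic and [f] is derived by word-final obstruent devoicing (voiced obstruents become voiceless word-finally).

/v/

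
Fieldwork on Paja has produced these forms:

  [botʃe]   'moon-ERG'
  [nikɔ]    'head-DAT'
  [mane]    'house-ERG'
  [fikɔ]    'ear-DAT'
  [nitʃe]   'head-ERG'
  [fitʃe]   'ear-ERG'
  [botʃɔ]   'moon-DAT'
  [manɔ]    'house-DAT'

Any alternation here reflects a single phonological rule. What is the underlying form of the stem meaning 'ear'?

/fik/

In [fitʃe] and [fikɔ] the final segment of 'ear' alternates: [tʃ] ~ [k].
But 'moon' keeps [tʃ] in both environments ([botʃe], [botʃɔ]), so there is no rule changing /tʃ/ to [k] before the DAT suffix.
Therefore /k/ is basic and [tʃ] is derived by palatalization before a front vowel (/k/ becomes palato-alveolar [tʃ] before a front vowel).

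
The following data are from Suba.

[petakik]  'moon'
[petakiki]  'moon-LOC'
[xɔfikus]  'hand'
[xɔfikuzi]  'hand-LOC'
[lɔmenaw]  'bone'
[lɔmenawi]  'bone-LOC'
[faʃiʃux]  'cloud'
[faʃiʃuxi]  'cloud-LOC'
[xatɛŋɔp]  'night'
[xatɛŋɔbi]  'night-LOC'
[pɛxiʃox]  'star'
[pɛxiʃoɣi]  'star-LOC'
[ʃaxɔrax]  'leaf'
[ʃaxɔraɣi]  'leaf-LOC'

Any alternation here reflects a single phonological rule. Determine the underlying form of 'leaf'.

The stem for 'leaf' ends in [x] in [ʃaxɔrax] but [ɣ] in [ʃaxɔraɣi].
The stem 'cloud' ([faʃiʃux], [faʃiʃuxi]) shows [x] unchanged in both environments, so [x] cannot be basic with [ɣ] derived before the LOC suffix.
The alternation reflects word-final obstruent devoicing: voiced obstruents become voiceless word-finally. /ɣ/ is underlying.
Hence 'leaf' is /ʃaxɔraɣ/ underlyingly.

/ʃaxɔraɣ/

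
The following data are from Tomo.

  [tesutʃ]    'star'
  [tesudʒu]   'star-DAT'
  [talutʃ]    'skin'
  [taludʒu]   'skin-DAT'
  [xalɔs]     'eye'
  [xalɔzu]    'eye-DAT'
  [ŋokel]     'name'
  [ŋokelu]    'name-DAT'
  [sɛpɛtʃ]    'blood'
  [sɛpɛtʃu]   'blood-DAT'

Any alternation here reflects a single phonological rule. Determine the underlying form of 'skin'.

In [talutʃ] and [taludʒu] the final segment of 'skin' alternates: [tʃ] ~ [dʒ].
Compare 'blood', with invariant [tʃ] in [sɛpɛtʃ] and [sɛpɛtʃu]: an analysis with underlying /tʃ/ and a rule producing [dʒ] before the DAT suffix would wrongly predict alternation here too.
Therefore /dʒ/ is basic and [tʃ] is derived by word-final obstruent devoicing (voiced obstruents become voiceless word-finally).

/taludʒ/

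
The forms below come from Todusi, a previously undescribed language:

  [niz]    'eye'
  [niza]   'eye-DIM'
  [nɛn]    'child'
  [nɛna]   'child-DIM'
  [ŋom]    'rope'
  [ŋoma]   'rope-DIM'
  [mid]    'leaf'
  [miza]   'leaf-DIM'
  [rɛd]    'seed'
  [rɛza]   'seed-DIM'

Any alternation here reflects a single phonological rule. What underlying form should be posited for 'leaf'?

/mid/

The root 'leaf' surfaces as [mid] and [miza], with a stem-final [d] ~ [z] alternation.
Compare 'eye', with invariant [z] in [niz] and [niza]: an analysis with underlying /z/ and a rule producing [d] in isolation would wrongly predict alternation here too.
The underlying segment must be /d/; voiced stops become fricatives between vowels, yielding [z] there.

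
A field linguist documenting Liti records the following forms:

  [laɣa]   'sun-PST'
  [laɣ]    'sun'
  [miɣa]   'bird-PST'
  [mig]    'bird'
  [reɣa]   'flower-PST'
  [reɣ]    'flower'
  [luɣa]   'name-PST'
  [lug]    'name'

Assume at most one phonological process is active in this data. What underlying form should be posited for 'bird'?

/mig/

In [miɣa] and [mig] the final segment of 'bird' alternates: [ɣ] ~ [g].
Compare 'sun', with invariant [ɣ] in [laɣa] and [laɣ]: an analysis with underlying /ɣ/ and a rule producing [g] in isolation would wrongly predict alternation here too.
The underlying segment must be /g/; voiced stops become fricatives between vowels, yielding [ɣ] there.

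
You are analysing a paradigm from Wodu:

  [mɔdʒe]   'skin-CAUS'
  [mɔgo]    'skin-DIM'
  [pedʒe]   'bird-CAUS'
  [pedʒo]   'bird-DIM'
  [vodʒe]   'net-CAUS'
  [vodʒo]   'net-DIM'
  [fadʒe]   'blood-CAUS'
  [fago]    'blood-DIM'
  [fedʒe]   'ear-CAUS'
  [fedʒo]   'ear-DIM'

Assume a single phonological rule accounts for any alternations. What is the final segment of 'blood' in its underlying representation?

'blood' shows [dʒ] ~ [g] at the end of the stem ([fadʒe] vs [fago]).
Compare 'net', with invariant [dʒ] in [vodʒe] and [vodʒo]: an analysis with underlying /dʒ/ and a rule producing [g] before the DIM suffix would wrongly predict alternation here too.
The alternation reflects palatalization before a front vowel: /g/ becomes palato-alveolar [dʒ] before a front vowel. /g/ is underlying.

/g/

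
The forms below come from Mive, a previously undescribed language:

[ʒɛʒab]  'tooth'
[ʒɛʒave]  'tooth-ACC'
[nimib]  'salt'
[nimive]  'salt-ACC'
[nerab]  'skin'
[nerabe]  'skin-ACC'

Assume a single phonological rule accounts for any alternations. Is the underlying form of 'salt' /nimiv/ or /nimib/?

/nimiv/

In [nimib] and [nimive] the final segment of 'salt' alternates: [b] ~ [v].
But 'skin' keeps [b] in both environments ([nerab], [nerabe]), so there is no rule changing /b/ to [v] before the ACC suffix.
Therefore /v/ is basic and [b] is derived by word-final hardening (voiced fricatives become stops word-finally).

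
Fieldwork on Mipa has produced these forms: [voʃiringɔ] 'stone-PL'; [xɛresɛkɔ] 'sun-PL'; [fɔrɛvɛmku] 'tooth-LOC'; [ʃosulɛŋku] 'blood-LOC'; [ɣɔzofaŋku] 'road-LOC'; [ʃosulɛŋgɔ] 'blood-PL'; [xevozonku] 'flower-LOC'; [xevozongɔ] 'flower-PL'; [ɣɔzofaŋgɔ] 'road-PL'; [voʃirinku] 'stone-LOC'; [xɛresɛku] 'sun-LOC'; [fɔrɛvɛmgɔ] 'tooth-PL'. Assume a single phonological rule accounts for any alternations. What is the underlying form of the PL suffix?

The PL suffix surfaces as [-gɔ] and [-kɔ], depending on the final segment of the stem.
By contrast the LOC suffix keeps its initial [k] throughout — that segment must be underlying.
So the underlying form is /-gɔ/, and voiced stops become voiceless after a vowel.

/-gɔ/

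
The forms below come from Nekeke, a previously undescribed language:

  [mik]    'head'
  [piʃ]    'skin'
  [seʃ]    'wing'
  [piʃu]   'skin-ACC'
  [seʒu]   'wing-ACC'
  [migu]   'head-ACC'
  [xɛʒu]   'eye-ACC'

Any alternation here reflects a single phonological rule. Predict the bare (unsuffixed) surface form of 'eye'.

The root 'wing' surfaces as [seʒu] and [seʃ], with a stem-final [ʒ] ~ [ʃ] alternation.
The stem 'skin' ([piʃu], [piʃ]) shows [ʃ] unchanged in both environments, so [ʃ] cannot be basic with [ʒ] derived before the ACC suffix.
The alternation reflects word-final obstruent devoicing: voiced obstruents become voiceless word-finally. /ʒ/ is underlying.
The one attested form of 'eye', [xɛʒu], shows underlying /xɛʒ/. Applying the same rule word-finally gives [xɛʃ].

[xɛʃ]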